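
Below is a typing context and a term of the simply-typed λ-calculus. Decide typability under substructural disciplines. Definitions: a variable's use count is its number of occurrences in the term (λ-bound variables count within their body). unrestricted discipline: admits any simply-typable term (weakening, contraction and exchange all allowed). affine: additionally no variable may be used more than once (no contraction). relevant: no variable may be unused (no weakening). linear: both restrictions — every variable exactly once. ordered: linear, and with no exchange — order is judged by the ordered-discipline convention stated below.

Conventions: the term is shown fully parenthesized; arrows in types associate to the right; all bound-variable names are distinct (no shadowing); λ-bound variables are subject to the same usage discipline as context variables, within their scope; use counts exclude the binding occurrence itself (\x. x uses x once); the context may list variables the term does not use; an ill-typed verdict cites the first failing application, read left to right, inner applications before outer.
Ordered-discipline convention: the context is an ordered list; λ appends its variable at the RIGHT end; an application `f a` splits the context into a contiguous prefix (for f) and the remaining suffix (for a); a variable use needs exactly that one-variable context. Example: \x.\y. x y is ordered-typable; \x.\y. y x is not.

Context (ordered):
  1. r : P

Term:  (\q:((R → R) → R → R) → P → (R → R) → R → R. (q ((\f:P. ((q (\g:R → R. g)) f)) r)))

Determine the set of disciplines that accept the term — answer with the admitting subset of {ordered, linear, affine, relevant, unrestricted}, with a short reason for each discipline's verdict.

accepted by: relevant, unrestricted
counts: r: 1×; q (λ-bound): 2×; f (λ-bound): 1×; g (λ-bound): 1×
uses in reading order: q, q, g, f, r
typing: well-typed at (((R → R) → R → R) → P → (R → R) → R → R) → P → (R → R) → R → R
ordered: ✗, q ×2 used more than once (contraction)
linear: ✗, q ×2 used more than once (contraction)
affine: ✗, q ×2 used more than once (contraction)
relevant: ✓, every one of r, q, f, g appears
unrestricted: ✓, typability at (((R → R) → R → R) → P → (R → R) → R → R) → P → (R → R) → R → R is all that's needed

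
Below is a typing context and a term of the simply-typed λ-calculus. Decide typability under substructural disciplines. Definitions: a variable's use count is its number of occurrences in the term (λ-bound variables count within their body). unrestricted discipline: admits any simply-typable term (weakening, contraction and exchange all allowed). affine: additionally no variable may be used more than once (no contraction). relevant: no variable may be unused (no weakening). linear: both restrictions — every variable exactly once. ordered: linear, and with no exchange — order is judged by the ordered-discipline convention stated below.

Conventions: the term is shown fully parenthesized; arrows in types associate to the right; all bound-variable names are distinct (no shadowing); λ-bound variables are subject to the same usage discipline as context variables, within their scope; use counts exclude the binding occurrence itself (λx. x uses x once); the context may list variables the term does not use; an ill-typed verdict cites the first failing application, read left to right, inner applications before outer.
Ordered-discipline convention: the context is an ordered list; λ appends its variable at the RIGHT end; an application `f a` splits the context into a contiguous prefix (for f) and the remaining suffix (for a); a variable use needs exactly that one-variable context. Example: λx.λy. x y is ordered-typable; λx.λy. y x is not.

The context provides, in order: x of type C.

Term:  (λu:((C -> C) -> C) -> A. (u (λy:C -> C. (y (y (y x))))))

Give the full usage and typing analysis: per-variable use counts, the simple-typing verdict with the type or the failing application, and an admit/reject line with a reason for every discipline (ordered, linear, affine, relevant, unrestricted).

usage: x=1; u (λ-bound)=1; y (λ-bound)=3
uses in reading order: u, y, y, y, x
typing: ✓ — (((C -> C) -> C) -> A) -> A
ordered: ✗, repeated use of y ×3
linear: ✗, repeated use of y ×3
affine: ✗, repeated use of y ×3
relevant: ✓, at least one use each (x, u, y)
unrestricted: ✓, type-checks ((((C -> C) -> C) -> A) -> A) and nothing is barred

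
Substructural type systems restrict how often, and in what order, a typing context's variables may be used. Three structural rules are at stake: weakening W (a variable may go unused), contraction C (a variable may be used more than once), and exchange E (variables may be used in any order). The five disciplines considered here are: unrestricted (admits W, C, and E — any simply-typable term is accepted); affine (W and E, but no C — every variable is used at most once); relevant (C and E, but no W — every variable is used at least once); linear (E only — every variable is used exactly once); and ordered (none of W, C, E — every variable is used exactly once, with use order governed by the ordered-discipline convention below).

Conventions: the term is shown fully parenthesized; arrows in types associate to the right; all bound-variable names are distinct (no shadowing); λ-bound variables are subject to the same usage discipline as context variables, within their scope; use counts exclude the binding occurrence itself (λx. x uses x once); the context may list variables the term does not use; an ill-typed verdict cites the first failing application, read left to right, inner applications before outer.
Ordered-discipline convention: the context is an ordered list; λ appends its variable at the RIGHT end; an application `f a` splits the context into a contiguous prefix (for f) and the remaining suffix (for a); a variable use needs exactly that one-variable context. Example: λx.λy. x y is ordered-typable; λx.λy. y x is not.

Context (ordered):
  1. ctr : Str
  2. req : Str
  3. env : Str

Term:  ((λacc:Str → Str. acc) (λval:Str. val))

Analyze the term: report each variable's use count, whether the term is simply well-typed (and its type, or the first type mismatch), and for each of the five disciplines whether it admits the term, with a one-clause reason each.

variable uses: ctr ×0; req ×0; env ×0; acc (bound) ×1; val (bound) ×1
order of uses: acc, val
typing: the term checks, with type Str → Str
ordered ✗ (ctr, req, env left unused)
linear ✗ (ctr, req, env left unused)
affine ✓ (ctr, req, env, acc, val: no repeats, contraction unneeded)
relevant ✗ (ctr, req, env left unused)
unrestricted ✓ (typability at Str → Str is all that's needed)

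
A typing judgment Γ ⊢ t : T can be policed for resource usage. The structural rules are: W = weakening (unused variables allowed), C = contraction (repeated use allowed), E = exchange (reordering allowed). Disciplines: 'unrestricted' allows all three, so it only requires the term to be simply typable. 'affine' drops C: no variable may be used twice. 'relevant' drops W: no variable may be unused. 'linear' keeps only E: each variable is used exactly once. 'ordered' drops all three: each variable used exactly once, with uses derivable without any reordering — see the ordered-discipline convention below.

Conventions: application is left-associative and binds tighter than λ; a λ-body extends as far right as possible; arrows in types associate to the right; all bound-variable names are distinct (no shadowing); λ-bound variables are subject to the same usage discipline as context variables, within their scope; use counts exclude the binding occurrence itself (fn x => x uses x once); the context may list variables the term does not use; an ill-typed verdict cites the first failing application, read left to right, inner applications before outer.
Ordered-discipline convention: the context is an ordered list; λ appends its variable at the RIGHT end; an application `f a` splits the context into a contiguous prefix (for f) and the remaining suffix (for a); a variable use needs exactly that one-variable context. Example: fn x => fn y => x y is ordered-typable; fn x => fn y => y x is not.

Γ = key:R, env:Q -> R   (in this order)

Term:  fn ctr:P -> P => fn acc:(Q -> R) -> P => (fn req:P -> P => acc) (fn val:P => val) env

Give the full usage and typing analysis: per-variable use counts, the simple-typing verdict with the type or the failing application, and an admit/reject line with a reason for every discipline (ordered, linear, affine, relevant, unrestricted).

use counts: key=0, env=1, ctr (λ-bound)=0, acc (λ-bound)=1, req (λ-bound)=0, val (λ-bound)=1
order of uses: acc, val, env
typing: the term checks, with type (P -> P) -> ((Q -> R) -> P) -> P
ordered ✗ (key, ctr, req left unused)
linear ✗ (key, ctr, req left unused)
affine ✓ (at most one use each (key, env, ctr, acc, req, val))
relevant ✗ (key, ctr, req left unused)
unrestricted ✓ (simply typable at (P -> P) -> ((Q -> R) -> P) -> P; W, C, E all held)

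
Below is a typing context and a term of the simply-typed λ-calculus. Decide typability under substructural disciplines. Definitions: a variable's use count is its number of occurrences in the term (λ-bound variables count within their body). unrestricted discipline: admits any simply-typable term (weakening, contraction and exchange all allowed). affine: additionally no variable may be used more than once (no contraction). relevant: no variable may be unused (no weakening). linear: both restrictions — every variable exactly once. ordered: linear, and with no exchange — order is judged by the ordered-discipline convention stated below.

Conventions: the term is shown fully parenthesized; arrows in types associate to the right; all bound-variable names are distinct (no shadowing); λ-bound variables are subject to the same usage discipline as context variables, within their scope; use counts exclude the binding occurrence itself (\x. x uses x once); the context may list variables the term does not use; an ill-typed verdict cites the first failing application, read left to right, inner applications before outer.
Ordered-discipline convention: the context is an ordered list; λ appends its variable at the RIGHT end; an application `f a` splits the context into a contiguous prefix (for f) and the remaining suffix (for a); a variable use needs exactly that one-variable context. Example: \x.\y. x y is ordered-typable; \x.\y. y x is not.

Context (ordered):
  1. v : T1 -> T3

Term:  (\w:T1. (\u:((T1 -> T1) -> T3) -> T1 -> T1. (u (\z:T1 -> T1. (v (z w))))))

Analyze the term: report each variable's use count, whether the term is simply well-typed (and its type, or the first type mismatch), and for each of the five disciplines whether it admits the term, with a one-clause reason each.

counts: v ×1; w (λ-bound) ×1; u (λ-bound) ×1; z (λ-bound) ×1
uses in reading order: u, v, z, w
typing: ✓ — T1 -> (((T1 -> T1) -> T3) -> T1 -> T1) -> T1 -> T1
ordered ✗ (no ordered split (uses run u, v, z, w))
linear ✓ (each of v, w, u, z used exactly once)
affine ✓ (v, w, u, z: no repeats, contraction unneeded)
relevant ✓ (every one of v, w, u, z appears)
unrestricted ✓ (well-typed at T1 -> (((T1 -> T1) -> T3) -> T1 -> T1) -> T1 -> T1; no restrictions here)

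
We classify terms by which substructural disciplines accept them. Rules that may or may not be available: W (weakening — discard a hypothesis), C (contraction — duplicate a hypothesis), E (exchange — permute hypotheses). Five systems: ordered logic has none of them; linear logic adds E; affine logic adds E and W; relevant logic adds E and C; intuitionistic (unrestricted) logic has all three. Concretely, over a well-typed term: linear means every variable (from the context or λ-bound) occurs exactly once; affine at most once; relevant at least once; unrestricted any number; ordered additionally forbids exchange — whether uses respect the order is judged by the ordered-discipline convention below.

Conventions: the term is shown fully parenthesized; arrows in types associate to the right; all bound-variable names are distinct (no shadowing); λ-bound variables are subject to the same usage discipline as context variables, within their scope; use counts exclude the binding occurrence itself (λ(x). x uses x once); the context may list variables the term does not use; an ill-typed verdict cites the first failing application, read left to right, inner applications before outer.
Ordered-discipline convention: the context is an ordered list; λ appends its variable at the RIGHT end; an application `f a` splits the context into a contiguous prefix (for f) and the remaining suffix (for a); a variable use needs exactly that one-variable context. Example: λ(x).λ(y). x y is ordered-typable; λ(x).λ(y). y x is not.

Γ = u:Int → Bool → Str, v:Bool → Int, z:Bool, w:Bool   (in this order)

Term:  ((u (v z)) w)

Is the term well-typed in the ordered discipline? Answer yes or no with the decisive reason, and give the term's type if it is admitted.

yes — u, v, z, w once each; derivable with no W/C/E; term : Str
usage: u ×1, v ×1, z ×1, w ×1
use order (left to right): u, v, z, w
typing: well-typed — term : Str
per-discipline verdicts: ordered ✓, linear ✓, affine ✓, relevant ✓, unrestricted ✓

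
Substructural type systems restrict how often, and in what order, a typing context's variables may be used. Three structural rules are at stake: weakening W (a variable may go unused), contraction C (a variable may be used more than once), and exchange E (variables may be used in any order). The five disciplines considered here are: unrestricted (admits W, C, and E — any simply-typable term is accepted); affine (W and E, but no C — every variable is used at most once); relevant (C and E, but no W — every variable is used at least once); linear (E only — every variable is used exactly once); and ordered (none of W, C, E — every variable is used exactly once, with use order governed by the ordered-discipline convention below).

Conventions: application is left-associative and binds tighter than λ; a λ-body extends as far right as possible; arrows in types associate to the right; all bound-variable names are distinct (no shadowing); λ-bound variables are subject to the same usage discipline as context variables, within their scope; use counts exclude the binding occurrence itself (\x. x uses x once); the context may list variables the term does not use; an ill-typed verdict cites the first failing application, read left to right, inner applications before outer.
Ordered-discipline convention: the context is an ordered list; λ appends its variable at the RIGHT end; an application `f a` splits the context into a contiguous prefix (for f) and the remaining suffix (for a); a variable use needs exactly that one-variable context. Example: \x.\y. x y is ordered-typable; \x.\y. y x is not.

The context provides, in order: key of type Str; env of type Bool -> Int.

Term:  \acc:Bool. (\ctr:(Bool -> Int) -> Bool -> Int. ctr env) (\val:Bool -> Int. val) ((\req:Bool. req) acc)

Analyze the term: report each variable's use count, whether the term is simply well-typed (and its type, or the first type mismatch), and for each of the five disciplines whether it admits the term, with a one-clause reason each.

variable uses: key=0; env=1; acc (λ-bound)=1; ctr (λ-bound)=1; val (λ-bound)=1; req (λ-bound)=1
use order (left to right): ctr, env, val, req, acc
typing: well-typed — term : Bool -> Int
ordered ✗ (key never used (weakening))
linear ✗ (key never used (weakening))
affine ✓ (key, env, acc, ctr, val, req: no repeats, contraction unneeded)
relevant ✗ (key never used (weakening))
unrestricted ✓ (simply typable at Bool -> Int; W, C, E all held)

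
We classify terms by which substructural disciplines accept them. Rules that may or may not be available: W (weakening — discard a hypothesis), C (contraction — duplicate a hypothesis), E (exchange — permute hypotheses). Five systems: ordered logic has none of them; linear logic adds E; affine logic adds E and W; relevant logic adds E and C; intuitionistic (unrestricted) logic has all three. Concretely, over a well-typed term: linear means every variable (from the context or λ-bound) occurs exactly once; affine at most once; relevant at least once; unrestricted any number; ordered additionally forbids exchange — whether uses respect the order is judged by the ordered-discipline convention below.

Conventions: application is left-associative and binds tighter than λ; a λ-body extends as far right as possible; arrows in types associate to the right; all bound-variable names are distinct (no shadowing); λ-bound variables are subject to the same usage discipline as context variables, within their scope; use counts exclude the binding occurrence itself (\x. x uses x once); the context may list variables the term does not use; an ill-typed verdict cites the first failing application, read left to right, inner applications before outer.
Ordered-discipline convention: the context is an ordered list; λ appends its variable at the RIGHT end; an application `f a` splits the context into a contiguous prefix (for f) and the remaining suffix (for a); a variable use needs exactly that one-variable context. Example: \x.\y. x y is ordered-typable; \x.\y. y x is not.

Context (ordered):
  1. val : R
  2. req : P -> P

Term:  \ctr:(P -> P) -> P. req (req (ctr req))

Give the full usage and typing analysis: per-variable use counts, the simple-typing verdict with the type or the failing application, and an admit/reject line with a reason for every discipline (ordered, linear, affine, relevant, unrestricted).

variable uses: val ×0, req ×3, ctr (bound) ×1
uses in reading order: req, req, ctr, req
typing: well-typed — term : ((P -> P) -> P) -> P
ordered: ✗, repeated use of req ×3; val never used (weakening)
linear: ✗, repeated use of req ×3; val never used (weakening)
affine: ✗, repeated use of req ×3
relevant: ✗, val never used (weakening)
unrestricted: ✓, typability at ((P -> P) -> P) -> P is all that's needed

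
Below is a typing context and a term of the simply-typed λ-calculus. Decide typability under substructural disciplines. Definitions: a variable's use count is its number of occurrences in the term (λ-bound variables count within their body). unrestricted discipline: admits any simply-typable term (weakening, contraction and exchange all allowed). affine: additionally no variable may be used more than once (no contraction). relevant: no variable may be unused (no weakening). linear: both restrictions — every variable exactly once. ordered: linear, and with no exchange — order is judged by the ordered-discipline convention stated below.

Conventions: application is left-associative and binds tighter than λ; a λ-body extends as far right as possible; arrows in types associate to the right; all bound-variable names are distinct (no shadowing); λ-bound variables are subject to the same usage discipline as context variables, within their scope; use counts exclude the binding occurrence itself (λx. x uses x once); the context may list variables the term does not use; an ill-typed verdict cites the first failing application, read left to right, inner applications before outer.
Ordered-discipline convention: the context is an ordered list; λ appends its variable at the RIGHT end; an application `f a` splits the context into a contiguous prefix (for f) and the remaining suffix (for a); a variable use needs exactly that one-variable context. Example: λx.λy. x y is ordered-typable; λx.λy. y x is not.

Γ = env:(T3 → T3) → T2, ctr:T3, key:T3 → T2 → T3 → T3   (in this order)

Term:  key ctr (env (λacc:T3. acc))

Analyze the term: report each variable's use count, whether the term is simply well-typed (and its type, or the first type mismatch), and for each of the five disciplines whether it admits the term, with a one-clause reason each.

counts: env: 1, ctr: 1, key: 1, acc (bound): 1
use order (left to right): key, ctr, env, acc
typing: well-typed at T3 → T3
ordered ✗ (use order key, ctr, env, acc needs exchange)
linear ✓ (single use per variable (env, ctr, key, acc))
affine ✓ (at most one use each (env, ctr, key, acc))
relevant ✓ (at least one use each (env, ctr, key, acc))
unrestricted ✓ (well-typed at T3 → T3; no restrictions here)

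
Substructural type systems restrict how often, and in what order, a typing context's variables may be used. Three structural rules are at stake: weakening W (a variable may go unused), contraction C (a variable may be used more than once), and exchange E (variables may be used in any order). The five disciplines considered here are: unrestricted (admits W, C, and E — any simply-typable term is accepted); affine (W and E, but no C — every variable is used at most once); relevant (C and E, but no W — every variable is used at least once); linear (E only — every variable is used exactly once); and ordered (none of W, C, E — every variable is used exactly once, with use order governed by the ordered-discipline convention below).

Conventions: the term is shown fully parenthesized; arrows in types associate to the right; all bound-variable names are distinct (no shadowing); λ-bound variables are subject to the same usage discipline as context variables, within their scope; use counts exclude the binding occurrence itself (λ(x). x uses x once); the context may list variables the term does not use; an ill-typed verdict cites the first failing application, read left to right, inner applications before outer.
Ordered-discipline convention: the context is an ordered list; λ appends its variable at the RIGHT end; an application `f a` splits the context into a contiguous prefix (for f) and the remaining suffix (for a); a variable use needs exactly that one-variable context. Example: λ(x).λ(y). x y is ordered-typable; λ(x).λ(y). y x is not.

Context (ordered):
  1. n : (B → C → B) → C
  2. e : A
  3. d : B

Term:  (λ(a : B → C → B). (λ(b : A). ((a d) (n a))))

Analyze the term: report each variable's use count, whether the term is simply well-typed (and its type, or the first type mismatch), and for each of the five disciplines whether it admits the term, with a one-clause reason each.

variable uses: n: 1; e: 0; d: 1; a (bound): 2; b (bound): 0
use order (left to right): a, d, n, a
typing: ✓ — (B → C → B) → A → B
ordered: ✗ — a ×2 used more than once (contraction); unused: e, b — weakening required
linear: ✗ — a ×2 used more than once (contraction); unused: e, b — weakening required
affine: ✗ — a ×2 used more than once (contraction)
relevant: ✗ — unused: e, b — weakening required
unrestricted: ✓ — well-typed at (B → C → B) → A → B; no restrictions here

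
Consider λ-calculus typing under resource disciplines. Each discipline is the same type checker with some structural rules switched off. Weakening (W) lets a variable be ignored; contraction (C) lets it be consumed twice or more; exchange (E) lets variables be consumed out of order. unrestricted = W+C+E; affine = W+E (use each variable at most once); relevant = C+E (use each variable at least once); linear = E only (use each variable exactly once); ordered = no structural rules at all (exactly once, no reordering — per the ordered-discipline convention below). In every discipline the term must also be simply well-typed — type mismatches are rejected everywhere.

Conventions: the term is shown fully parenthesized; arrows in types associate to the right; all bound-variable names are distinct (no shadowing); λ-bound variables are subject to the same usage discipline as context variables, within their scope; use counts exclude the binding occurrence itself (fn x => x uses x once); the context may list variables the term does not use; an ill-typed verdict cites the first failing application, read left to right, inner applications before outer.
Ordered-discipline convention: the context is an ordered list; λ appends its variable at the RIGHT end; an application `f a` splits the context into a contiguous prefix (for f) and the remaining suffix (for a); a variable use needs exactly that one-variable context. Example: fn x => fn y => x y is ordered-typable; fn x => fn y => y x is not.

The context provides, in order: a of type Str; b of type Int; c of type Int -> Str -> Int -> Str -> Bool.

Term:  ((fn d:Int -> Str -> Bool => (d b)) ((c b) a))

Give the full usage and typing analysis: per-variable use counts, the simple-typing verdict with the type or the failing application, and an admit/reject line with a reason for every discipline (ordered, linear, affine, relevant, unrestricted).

usage: a: 1; b: 2; c: 1; d (λ-bound): 1
use order (left to right): d, b, c, b, a
typing: ✓ — Str -> Bool
ordered ✗ (b ×2 used more than once (contraction))
linear ✗ (b ×2 used more than once (contraction))
affine ✗ (b ×2 used more than once (contraction))
relevant ✓ (a, b, c, d: all used, weakening unneeded)
unrestricted ✓ (simply typable at Str -> Bool; W, C, E all held)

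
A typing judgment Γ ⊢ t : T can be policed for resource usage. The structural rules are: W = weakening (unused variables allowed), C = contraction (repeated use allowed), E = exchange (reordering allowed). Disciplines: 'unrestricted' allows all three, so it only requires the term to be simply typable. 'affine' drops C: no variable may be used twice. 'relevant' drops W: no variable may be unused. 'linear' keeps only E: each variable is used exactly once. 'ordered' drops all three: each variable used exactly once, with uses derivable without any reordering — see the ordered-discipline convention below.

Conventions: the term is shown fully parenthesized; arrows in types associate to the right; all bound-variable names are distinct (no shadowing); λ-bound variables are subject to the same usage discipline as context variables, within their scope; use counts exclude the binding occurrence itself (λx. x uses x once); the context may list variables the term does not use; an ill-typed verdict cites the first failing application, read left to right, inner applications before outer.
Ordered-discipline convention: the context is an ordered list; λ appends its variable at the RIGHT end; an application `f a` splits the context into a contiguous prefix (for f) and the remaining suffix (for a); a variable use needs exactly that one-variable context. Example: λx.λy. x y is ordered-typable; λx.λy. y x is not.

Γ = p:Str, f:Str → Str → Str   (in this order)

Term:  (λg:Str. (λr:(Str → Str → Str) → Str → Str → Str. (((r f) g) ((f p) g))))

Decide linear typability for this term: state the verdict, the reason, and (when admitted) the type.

no — needs contraction — f ×2, g ×2
counts: p: 1, f: 2, g (λ-bound): 2, r (λ-bound): 1
uses in reading order: r, f, g, f, p, g
typing: ✓ — Str → ((Str → Str → Str) → Str → Str → Str) → Str
per-discipline verdicts: ordered ✗ · linear ✗ · affine ✗ · relevant ✓ · unrestricted ✓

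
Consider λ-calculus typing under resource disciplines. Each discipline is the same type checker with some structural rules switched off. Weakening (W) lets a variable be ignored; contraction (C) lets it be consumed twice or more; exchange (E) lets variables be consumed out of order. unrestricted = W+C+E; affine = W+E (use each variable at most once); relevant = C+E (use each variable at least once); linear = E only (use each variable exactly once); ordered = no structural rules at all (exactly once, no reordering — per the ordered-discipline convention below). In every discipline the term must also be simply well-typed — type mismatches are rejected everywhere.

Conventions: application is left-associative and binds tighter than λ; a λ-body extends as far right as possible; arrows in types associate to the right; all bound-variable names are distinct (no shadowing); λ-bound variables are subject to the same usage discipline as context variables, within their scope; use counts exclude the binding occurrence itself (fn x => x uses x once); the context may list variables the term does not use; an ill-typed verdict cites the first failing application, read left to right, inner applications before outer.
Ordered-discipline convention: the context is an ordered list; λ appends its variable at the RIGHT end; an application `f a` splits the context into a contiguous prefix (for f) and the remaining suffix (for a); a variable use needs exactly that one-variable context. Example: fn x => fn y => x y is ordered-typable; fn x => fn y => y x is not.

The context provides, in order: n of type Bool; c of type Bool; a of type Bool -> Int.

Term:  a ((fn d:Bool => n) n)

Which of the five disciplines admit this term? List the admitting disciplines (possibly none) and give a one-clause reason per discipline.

accepted by: unrestricted
counts: n=2, c=0, a=1, d (λ-bound)=0
order of uses: a, n, n
typing: well-typed — term : Int
ordered ✗ (repeated use of n ×2; unused: c, d — weakening required)
linear ✗ (repeated use of n ×2; unused: c, d — weakening required)
affine ✗ (repeated use of n ×2)
relevant ✗ (unused: c, d — weakening required)
unrestricted ✓ (type-checks (Int) and nothing is barred)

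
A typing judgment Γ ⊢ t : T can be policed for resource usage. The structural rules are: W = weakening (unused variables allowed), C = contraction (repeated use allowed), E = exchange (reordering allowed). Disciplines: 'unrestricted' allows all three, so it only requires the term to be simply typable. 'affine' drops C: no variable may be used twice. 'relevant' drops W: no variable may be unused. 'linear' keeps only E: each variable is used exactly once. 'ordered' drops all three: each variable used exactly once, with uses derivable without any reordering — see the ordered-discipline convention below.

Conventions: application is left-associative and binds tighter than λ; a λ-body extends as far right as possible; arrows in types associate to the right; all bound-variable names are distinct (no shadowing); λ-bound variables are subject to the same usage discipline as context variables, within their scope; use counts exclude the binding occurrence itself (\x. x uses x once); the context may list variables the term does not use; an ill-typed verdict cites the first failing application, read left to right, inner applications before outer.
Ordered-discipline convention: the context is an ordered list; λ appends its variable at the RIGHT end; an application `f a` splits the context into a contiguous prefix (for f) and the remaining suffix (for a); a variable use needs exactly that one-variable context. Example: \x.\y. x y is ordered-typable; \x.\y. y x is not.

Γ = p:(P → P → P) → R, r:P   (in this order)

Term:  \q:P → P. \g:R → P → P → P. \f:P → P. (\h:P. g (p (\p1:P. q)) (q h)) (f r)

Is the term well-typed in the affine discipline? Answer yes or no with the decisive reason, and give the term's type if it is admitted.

no — needs contraction — q ×2
use counts: p=1, r=1, q (bound)=2, g (bound)=1, f (bound)=1, h (bound)=1, p1 (bound)=0
uses in reading order: g, p, q, q, h, f, r
typing: the term checks, with type (P → P) → (R → P → P → P) → (P → P) → P → P
across the five disciplines: ordered ✗ · linear ✗ · affine ✗ · relevant ✗ · unrestricted ✓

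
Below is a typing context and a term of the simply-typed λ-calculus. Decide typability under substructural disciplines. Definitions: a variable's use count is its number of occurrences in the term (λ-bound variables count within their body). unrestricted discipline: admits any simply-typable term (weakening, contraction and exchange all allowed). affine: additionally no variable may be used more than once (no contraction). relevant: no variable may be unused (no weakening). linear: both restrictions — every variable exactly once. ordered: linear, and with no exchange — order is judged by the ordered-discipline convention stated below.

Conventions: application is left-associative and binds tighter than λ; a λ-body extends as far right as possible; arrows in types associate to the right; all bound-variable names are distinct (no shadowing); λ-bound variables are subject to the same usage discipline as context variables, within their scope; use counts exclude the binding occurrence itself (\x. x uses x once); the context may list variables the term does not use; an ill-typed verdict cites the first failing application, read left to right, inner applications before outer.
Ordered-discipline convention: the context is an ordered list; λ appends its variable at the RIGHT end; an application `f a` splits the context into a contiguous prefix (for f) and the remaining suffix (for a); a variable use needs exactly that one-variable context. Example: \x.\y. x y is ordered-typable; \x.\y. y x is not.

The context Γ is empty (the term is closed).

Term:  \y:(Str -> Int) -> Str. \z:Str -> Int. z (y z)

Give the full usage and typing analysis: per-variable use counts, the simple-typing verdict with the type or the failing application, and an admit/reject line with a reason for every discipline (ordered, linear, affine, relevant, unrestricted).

usage: y (bound): 1, z (bound): 2
uses in reading order: z, y, z
typing: well-typed at ((Str -> Int) -> Str) -> (Str -> Int) -> Int
ordered: ✗ — uses contraction: z ×2
linear: ✗ — uses contraction: z ×2
affine: ✗ — uses contraction: z ×2
relevant: ✓ — every one of y, z appears
unrestricted: ✓ — well-typed at ((Str -> Int) -> Str) -> (Str -> Int) -> Int; no restrictions here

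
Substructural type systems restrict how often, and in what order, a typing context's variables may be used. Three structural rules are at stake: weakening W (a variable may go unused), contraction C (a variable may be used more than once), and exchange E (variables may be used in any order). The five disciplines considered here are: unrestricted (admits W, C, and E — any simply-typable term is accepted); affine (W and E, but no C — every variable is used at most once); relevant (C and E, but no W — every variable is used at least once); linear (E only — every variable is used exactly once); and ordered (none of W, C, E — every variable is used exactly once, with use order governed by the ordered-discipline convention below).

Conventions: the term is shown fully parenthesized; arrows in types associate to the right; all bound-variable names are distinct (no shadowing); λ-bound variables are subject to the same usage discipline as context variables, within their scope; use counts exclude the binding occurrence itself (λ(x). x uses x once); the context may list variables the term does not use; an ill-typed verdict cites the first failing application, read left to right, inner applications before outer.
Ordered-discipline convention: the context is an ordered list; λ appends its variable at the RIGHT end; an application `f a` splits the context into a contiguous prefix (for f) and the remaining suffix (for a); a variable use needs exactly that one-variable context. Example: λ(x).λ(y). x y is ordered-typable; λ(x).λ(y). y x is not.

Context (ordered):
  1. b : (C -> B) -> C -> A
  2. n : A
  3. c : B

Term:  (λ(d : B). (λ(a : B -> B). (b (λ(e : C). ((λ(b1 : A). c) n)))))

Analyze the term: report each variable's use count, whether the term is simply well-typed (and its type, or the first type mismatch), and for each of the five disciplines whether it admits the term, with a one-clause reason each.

usage: b ×1, n ×1, c ×1, d (λ-bound) ×0, a (λ-bound) ×0, e (λ-bound) ×0, b1 (λ-bound) ×0
use order (left to right): b, c, n
typing: well-typed at B -> (B -> B) -> C -> A
ordered: ✗ — d, a, e, b1 never used (weakening)
linear: ✗ — d, a, e, b1 never used (weakening)
affine: ✓ — no duplicate uses among b, n, c, d, a, e, b1
relevant: ✗ — d, a, e, b1 never used (weakening)
unrestricted: ✓ — typability at B -> (B -> B) -> C -> A is all that's needed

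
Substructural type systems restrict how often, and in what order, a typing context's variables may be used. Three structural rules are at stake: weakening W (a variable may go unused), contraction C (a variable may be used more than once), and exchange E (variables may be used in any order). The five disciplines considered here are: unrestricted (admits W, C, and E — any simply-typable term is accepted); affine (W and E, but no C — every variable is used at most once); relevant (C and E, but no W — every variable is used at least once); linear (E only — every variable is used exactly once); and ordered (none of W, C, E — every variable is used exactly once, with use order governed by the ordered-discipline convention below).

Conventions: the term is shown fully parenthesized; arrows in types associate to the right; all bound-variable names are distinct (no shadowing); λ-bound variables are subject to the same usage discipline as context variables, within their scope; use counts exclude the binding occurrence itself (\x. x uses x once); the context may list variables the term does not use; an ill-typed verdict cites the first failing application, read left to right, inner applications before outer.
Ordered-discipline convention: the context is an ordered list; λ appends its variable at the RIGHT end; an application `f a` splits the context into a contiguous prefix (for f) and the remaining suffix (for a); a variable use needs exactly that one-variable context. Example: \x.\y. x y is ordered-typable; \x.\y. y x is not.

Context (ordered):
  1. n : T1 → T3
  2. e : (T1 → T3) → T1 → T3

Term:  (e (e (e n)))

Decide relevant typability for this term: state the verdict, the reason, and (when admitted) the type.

yes — every one of n, e appears; term : T1 → T3
variable uses: n: 1, e: 3
order of uses: e, e, e, n
typing: the term checks, with type T1 → T3
per-discipline verdicts: ordered ✗ · linear ✗ · affine ✗ · relevant ✓ · unrestricted ✓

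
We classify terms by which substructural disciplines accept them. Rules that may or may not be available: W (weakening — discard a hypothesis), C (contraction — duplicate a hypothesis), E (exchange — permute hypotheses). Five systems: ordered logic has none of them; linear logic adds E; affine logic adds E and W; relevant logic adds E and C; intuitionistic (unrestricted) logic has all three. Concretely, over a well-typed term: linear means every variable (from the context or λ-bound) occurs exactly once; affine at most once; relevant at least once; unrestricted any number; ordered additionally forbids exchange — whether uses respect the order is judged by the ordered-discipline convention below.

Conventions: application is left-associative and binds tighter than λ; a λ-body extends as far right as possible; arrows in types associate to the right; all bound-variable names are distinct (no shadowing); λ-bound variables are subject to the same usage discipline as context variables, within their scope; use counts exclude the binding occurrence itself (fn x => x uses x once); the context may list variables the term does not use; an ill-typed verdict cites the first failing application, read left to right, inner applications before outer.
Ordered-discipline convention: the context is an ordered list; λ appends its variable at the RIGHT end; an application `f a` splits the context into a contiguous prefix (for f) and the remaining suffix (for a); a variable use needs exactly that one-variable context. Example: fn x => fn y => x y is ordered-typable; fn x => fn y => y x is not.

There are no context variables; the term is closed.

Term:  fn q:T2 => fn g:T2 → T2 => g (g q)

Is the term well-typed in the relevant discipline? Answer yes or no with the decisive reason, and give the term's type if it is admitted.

yes — q, g: all used, weakening unneeded; term : T2 → (T2 → T2) → T2
variable uses: q (bound) ×1; g (bound) ×2
order of uses: g, g, q
typing: ✓ — T2 → (T2 → T2) → T2
summary: ordered ✗, linear ✗, affine ✗, relevant ✓, unrestricted ✓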